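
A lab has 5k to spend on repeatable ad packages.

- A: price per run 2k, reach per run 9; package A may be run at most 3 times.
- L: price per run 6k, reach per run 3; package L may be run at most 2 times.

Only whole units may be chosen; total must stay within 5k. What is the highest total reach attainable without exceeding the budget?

Take 2×A: price 4 ≤ 5, reach 2·9 = 18.
No other integer combination yields more.

18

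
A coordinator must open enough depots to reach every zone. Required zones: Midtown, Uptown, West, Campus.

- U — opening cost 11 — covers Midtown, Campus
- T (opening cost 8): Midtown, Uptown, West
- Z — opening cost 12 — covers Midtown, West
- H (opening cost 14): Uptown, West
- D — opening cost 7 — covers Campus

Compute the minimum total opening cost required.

Choose T and D: together they cover Midtown, Uptown, West, Campus — every zone.
Total opening cost: 8 + 7 = 15.

15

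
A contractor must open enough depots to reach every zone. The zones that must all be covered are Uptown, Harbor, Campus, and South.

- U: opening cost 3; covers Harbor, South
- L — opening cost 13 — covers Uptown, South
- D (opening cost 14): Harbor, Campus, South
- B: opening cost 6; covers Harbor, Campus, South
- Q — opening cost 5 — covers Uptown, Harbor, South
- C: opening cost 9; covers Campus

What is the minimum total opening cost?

The greedy cost-per-new-zone heuristic would pick U, Q, and B for 14, but a cheaper cover exists.
Choose B and Q: together they cover Uptown, Harbor, Campus, South — every zone.
Total opening cost: 6 + 5 = 11.
No cover costs less than 11.

11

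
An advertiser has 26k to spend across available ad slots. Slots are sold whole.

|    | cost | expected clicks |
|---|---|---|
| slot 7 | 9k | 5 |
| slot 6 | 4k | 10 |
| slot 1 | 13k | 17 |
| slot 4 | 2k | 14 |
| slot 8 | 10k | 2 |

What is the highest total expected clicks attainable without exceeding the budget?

41

This is an integer program with binary decision variables.
slot 6 + slot 1 + slot 4: cost 4 + 13 + 2 = 19 ≤ 26, expected clicks 10 + 17 + 14 = 41.
slot 1 + slot 4 + slot 8: cost 13 + 2 + 10 = 25 ≤ 26, expected clicks 17 + 14 + 2 = 33.
slot 7 + slot 1 + slot 4: cost 9 + 13 + 2 = 24 ≤ 26, expected clicks 5 + 17 + 14 = 36.
Best is slot 6, slot 1, and slot 4 with total expected clicks 41.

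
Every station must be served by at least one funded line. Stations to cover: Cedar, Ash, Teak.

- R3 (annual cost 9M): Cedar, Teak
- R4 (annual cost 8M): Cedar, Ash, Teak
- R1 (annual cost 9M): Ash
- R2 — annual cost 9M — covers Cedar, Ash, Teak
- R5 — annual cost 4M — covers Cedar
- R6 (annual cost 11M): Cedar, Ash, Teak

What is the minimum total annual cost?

R4 alone covers Cedar, Ash, Teak — every station.
Total annual cost: 8.
No cover costs less than 8.

8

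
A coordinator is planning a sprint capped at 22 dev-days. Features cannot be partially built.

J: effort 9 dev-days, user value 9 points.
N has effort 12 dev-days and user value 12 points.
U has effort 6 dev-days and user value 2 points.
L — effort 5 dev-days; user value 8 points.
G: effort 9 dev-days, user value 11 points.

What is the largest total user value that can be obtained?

Allowing fractional choices, the relaxed optimum would be about 27.0, but features are indivisible.
J + N: effort 9 + 12 = 21 ≤ 22, user value 9 + 12 = 21.
N + G: effort 12 + 9 = 21 ≤ 22, user value 12 + 11 = 23.
U + L + G: effort 6 + 5 + 9 = 20 ≤ 22, user value 2 + 8 + 11 = 21.
Best is N and G with total user value 23.

23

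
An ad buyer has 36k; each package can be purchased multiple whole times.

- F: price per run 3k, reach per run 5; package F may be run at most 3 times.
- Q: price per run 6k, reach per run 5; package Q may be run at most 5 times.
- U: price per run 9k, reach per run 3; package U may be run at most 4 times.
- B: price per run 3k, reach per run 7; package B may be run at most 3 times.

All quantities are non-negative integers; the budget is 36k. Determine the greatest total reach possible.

3×F, 3×Q, and 3×B: price 36 ≤ 36, reach 3·5 + 3·5 + 3·7 = 51.
1×F, 4×Q, and 3×B: price 36 ≤ 36, reach 1·5 + 4·5 + 3·7 = 46.
Best is 51.

51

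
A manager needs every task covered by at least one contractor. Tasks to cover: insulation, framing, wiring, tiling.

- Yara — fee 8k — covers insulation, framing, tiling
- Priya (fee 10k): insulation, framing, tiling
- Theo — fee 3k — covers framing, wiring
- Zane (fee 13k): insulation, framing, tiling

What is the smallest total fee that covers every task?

11

Choose Yara and Theo: together they cover insulation, framing, wiring, tiling — every task.
Total fee: 8 + 3 = 11.
No cover costs less than 11.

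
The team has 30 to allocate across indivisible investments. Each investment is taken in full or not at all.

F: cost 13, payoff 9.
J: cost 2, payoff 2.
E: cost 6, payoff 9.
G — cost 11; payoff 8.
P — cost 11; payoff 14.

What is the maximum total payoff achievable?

J + E + G + P: cost 2 + 6 + 11 + 11 = 30 ≤ 30, payoff 2 + 9 + 8 + 14 = 33.
F + E + P: cost 13 + 6 + 11 = 30 ≤ 30, payoff 9 + 9 + 14 = 32.
Best is J, E, G, and P with total payoff 33.

33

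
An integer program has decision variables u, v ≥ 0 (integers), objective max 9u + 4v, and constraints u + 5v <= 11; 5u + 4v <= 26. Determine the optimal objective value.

45

(u,v)=(5,0) is feasible, giving 45.
(u,v)=(4,1) is feasible, giving 40.
(u,v)=(4,0) is feasible, giving 36.
Maximum is 45 at (u,v)=(5,0).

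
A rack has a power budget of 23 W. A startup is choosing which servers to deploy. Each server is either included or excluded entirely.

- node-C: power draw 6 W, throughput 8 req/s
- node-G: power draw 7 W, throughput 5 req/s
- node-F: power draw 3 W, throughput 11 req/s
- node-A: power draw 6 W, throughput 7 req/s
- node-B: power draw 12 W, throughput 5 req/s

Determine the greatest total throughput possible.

31

Take node-C, node-G, node-F, and node-A: power draw 6 + 7 + 3 + 6 = 22 ≤ 23, throughput 8 + 5 + 11 + 7 = 31.
No other feasible combination does better.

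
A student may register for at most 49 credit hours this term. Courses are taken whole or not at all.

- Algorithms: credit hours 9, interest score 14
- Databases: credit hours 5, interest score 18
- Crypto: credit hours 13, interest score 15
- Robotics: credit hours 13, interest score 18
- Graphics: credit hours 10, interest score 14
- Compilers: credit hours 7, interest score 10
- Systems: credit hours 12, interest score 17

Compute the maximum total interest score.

Allowing fractional choices, the relaxed optimum would be about 81.3, but courses are indivisible.
Algorithms + Databases + Crypto + Graphics + Systems: credit hours 9 + 5 + 13 + 10 + 12 = 49 ≤ 49, interest score 14 + 18 + 15 + 14 + 17 = 78.
Algorithms + Databases + Robotics + Compilers + Systems: credit hours 9 + 5 + 13 + 7 + 12 = 46 ≤ 49, interest score 14 + 18 + 18 + 10 + 17 = 77.
Algorithms + Databases + Robotics + Graphics + Systems: credit hours 9 + 5 + 13 + 10 + 12 = 49 ≤ 49, interest score 14 + 18 + 18 + 14 + 17 = 81.
Best is Algorithms, Databases, Robotics, Graphics, and Systems with total interest score 81.

81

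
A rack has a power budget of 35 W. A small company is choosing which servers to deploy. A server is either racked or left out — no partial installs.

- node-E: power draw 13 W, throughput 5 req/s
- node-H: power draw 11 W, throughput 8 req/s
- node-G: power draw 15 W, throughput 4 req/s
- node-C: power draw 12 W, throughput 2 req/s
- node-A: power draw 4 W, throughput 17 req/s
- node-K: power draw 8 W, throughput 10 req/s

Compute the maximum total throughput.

This is a 0-1 knapsack instance.
Allowing fractional choices, the relaxed optimum would be about 39.6, but servers are indivisible.
node-H + node-C + node-A + node-K: power draw 11 + 12 + 4 + 8 = 35 ≤ 35, throughput 8 + 2 + 17 + 10 = 37.
node-H + node-A + node-K: power draw 11 + 4 + 8 = 23 ≤ 35, throughput 8 + 17 + 10 = 35.
Best is node-H, node-C, node-A, and node-K with total throughput 37.

37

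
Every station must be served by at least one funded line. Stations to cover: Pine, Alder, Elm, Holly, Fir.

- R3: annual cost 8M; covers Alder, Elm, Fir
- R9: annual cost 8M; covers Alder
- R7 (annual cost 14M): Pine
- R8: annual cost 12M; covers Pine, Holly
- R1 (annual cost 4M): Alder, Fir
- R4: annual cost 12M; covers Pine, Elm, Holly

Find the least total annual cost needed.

16

This is a weighted set-cover instance.
Choose R1 and R4: together they cover Pine, Alder, Elm, Holly, Fir — every station.
Total annual cost: 4 + 12 = 16.
No cover costs less than 16.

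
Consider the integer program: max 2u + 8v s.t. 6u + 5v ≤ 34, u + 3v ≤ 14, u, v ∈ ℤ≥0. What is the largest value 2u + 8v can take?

36

The continuous relaxation peaks at (0, 4.67) with value 37.33; rounding to a feasible lattice point costs some objective.
(u,v)=(2,4): 6·2+5·4=32≤34, 1·2+3·4=14≤14, objective 36.
(u,v)=(1,4): 6·1+5·4=26≤34, 1·1+3·4=13≤14, objective 34.
(u,v)=(0,4): 6·0+5·4=20≤34, 1·0+3·4=12≤14, objective 32.
No feasible integer point exceeds 36.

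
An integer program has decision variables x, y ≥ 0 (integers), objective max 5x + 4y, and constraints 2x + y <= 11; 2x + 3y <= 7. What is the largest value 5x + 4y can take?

15

(x,y)=(3,0): 2·3+1·0=6≤11, 2·3+3·0=6≤7, objective 15.
(x,y)=(2,1): 2·2+1·1=5≤11, 2·2+3·1=7≤7, objective 14.
The best lattice point is (3,0), giving 15.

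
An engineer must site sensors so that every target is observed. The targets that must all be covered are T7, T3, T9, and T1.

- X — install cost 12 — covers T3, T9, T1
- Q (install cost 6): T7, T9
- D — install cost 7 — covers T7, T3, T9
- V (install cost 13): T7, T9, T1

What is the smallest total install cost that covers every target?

The greedy cost-per-new-target heuristic would pick D and X for 19, but a cheaper cover exists.
Choose X and Q: together they cover T7, T3, T9, T1 — every target.
Total install cost: 12 + 6 = 18.
No cover costs less than 18.

18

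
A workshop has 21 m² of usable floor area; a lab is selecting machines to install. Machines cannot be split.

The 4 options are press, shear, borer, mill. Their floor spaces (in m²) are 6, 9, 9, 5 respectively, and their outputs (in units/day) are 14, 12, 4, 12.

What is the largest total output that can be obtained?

Take press, shear, and mill: floor space 6 + 9 + 5 = 20 ≤ 21, output 14 + 12 + 12 = 38.
No other feasible combination does better.

38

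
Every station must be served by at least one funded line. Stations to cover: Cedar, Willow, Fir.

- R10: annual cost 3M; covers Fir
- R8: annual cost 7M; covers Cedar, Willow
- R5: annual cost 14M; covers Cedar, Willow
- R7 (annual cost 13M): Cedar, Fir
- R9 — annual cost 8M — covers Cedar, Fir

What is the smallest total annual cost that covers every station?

Choose R10 and R8: together they cover Cedar, Willow, Fir — every station.
Total annual cost: 3 + 7 = 10.

10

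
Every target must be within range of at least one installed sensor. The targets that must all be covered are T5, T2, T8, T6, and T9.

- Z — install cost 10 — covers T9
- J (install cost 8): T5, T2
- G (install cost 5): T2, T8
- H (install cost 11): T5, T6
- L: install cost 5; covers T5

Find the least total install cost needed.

This is an integer covering problem.
Choose Z, G, and H: together they cover T5, T2, T8, T6, T9 — every target.
Total install cost: 10 + 5 + 11 = 26.

26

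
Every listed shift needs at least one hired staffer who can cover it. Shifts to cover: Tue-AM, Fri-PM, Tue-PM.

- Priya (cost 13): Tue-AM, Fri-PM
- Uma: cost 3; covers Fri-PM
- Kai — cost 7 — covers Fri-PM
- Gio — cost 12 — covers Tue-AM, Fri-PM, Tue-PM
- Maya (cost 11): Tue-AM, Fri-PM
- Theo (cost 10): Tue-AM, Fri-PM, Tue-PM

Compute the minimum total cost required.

Theo alone covers Tue-AM, Fri-PM, Tue-PM — every shift.
Total cost: 10.

10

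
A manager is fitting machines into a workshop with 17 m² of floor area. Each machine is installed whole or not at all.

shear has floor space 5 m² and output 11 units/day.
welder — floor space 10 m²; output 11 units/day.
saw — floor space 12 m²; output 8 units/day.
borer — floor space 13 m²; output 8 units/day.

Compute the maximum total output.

This is a 0-1 knapsack instance.
Take shear and welder: floor space 5 + 10 = 15 ≤ 17, output 11 + 11 = 22.
No other feasible combination does better.

22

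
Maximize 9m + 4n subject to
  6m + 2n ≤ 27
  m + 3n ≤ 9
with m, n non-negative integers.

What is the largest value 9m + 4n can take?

40

Relaxing integrality, the LP optimum is 42.19 at (m,n) = (3.94, 1.69), which is not an integer point.
(m,n)=(4,1): 6·4+2·1=26≤27, 1·4+3·1=7≤9, objective 40.
(m,n)=(4,0): 6·4+2·0=24≤27, 1·4+3·0=4≤9, objective 36.
(m,n)=(3,2): 6·3+2·2=22≤27, 1·3+3·2=9≤9, objective 35.
Maximum is 40 at (m,n)=(4,1).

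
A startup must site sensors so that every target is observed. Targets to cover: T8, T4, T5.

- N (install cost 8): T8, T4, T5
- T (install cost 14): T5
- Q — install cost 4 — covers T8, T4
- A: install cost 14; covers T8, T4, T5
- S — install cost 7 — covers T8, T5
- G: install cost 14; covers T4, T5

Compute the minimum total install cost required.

N alone covers T8, T4, T5 — every target.
Total install cost: 8.

8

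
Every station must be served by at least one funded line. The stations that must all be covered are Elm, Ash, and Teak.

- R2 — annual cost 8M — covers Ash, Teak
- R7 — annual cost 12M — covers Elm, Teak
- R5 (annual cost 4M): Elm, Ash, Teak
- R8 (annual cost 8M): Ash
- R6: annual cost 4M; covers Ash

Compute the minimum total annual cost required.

This is a weighted set-cover instance.
R5 alone covers Elm, Ash, Teak — every station.
Total annual cost: 4.
No cover costs less than 4.

4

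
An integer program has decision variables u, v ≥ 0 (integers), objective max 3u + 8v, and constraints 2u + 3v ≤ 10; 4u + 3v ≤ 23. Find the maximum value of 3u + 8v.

24

(u,v)=(0,3): 2·0+3·3=9≤10, 4·0+3·3=9≤23, objective 24.
(u,v)=(1,2): 2·1+3·2=8≤10, 4·1+3·2=10≤23, objective 19.
(u,v)=(0,2): 2·0+3·2=6≤10, 4·0+3·2=6≤23, objective 16.
The best lattice point is (0,3), giving 24.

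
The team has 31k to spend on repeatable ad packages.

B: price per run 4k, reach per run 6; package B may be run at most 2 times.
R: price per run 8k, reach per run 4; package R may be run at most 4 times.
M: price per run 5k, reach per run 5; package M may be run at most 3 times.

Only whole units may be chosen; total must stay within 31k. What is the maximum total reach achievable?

2×B, 1×R, and 3×M: price 31 ≤ 31, reach 2·6 + 1·4 + 3·5 = 31.
2×B and 3×M: price 23 ≤ 31, reach 2·6 + 3·5 = 27.
Best is 31.

31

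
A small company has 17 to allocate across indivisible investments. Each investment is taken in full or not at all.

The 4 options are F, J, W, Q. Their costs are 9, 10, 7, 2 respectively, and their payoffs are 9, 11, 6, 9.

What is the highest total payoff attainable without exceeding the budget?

20

Allowing fractional choices, the relaxed optimum would be about 25.0, but investments are indivisible.
J + W: cost 10 + 7 = 17 ≤ 17, payoff 11 + 6 = 17.
J + Q: cost 10 + 2 = 12 ≤ 17, payoff 11 + 9 = 20.
F + Q: cost 9 + 2 = 11 ≤ 17, payoff 9 + 9 = 18.
Best is J and Q with total payoff 20.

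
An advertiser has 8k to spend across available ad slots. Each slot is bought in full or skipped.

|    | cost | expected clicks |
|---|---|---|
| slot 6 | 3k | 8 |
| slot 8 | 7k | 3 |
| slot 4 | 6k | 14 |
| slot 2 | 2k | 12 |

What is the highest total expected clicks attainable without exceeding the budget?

26

Allowing fractional choices, the relaxed optimum would be about 27.0, but ad slots are indivisible.
slot 4 + slot 2: cost 6 + 2 = 8 ≤ 8, expected clicks 14 + 12 = 26.
slot 6 + slot 2: cost 3 + 2 = 5 ≤ 8, expected clicks 8 + 12 = 20.
slot 4: cost 6 ≤ 8, expected clicks 14.
Best is slot 4 and slot 2 with total expected clicks 26.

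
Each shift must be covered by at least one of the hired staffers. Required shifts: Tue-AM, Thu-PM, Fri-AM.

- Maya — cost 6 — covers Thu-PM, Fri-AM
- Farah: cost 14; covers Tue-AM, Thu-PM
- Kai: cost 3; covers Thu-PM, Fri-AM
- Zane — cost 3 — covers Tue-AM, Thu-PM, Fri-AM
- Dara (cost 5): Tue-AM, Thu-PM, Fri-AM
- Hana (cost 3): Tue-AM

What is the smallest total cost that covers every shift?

This is an integer covering problem.
Zane alone covers Tue-AM, Thu-PM, Fri-AM — every shift.
Total cost: 3.
No cover costs less than 3.

3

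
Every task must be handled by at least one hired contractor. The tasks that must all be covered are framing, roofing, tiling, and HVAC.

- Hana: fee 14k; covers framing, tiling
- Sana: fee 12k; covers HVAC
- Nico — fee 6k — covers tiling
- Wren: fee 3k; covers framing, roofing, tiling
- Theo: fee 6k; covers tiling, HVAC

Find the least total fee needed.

9

Choose Wren and Theo: together they cover framing, roofing, tiling, HVAC — every task.
Total fee: 3 + 6 = 9.
No cover costs less than 9.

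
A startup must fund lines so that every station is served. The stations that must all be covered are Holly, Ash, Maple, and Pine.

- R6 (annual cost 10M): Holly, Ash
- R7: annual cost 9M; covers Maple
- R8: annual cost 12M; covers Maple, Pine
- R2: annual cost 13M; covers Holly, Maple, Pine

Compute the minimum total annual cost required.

This is a weighted set-cover instance.
Choose R6 and R8: together they cover Holly, Ash, Maple, Pine — every station.
Total annual cost: 10 + 12 = 22.

22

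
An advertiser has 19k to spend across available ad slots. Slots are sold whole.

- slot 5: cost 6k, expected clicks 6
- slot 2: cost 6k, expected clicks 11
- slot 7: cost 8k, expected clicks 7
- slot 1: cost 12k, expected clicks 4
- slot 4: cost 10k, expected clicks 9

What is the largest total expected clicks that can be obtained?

20

Take slot 2 and slot 4: cost 6 + 10 = 16 ≤ 19, expected clicks 11 + 9 = 20.
No other feasible combination does better.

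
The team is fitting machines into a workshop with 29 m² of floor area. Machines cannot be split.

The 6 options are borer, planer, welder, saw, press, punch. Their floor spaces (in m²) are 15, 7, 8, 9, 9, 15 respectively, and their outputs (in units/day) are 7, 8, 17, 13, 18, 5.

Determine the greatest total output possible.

48

Allowing fractional choices, the relaxed optimum would be about 51.4, but machines are indivisible.
planer + saw + press: floor space 7 + 9 + 9 = 25 ≤ 29, output 8 + 13 + 18 = 39.
planer + welder + press: floor space 7 + 8 + 9 = 24 ≤ 29, output 8 + 17 + 18 = 43.
welder + saw + press: floor space 8 + 9 + 9 = 26 ≤ 29, output 17 + 13 + 18 = 48.
Best is welder, saw, and press with total output 48.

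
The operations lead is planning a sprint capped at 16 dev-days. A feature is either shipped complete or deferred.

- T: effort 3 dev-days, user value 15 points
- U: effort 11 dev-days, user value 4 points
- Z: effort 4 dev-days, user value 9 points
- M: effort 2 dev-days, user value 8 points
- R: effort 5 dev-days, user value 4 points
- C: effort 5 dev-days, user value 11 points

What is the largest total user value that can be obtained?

43

This is a 0-1 knapsack instance.
T + Z + M + R: effort 3 + 4 + 2 + 5 = 14 ≤ 16, user value 15 + 9 + 8 + 4 = 36.
T + M + R + C: effort 3 + 2 + 5 + 5 = 15 ≤ 16, user value 15 + 8 + 4 + 11 = 38.
T + Z + M + C: effort 3 + 4 + 2 + 5 = 14 ≤ 16, user value 15 + 9 + 8 + 11 = 43.
Best is T, Z, M, and C with total user value 43.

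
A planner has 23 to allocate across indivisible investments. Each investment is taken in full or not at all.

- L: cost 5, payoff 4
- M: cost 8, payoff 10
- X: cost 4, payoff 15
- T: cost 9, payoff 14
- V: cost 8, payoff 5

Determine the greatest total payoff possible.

This is a 0-1 knapsack instance.
Allowing fractional choices, the relaxed optimum would be about 40.6, but investments are indivisible.
X + T + V: cost 4 + 9 + 8 = 21 ≤ 23, payoff 15 + 14 + 5 = 34.
L + X + T: cost 5 + 4 + 9 = 18 ≤ 23, payoff 4 + 15 + 14 = 33.
M + X + T: cost 8 + 4 + 9 = 21 ≤ 23, payoff 10 + 15 + 14 = 39.
Best is M, X, and T with total payoff 39.

39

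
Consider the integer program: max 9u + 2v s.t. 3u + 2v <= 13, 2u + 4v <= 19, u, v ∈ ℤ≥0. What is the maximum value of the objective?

Relaxing integrality, the LP optimum is 39.00 at (u,v) = (4.33, 0), which is not an integer point.
(u,v)=(4,0): 3·4+2·0=12≤13, 2·4+4·0=8≤19, objective 36.
(u,v)=(3,1): 3·3+2·1=11≤13, 2·3+4·1=10≤19, objective 29.
(u,v)=(3,0): 3·3+2·0=9≤13, 2·3+4·0=6≤19, objective 27.
Maximum is 36 at (u,v)=(4,0).

36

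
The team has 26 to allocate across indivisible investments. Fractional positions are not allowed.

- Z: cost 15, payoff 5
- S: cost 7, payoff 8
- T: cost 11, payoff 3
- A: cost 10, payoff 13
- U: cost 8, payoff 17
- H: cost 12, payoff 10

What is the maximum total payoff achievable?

38

Allowing fractional choices, the relaxed optimum would be about 38.8, but investments are indivisible.
S + A + U: cost 7 + 10 + 8 = 25 ≤ 26, payoff 8 + 13 + 17 = 38.
S + T + U: cost 7 + 11 + 8 = 26 ≤ 26, payoff 8 + 3 + 17 = 28.
A + U: cost 10 + 8 = 18 ≤ 26, payoff 13 + 17 = 30.
Best is S, A, and U with total payoff 38.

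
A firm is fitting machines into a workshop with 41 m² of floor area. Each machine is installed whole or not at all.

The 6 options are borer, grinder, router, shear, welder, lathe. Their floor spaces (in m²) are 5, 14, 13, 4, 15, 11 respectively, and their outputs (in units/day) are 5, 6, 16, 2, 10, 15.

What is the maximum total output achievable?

Allowing fractional choices, the relaxed optimum would be about 44.0, but machines are indivisible.
borer + router + shear + lathe: floor space 5 + 13 + 4 + 11 = 33 ≤ 41, output 5 + 16 + 2 + 15 = 38.
router + welder + lathe: floor space 13 + 15 + 11 = 39 ≤ 41, output 16 + 10 + 15 = 41.
Best is router, welder, and lathe with total output 41.

41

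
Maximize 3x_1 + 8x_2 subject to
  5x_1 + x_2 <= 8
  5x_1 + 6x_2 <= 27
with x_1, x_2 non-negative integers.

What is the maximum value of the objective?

Relaxing integrality, the LP optimum is 36.00 at (x_1,x_2) = (0, 4.5), which is not an integer point.
(x_1,x_2)=(0,4) is feasible, giving 32.
(x_1,x_2)=(1,3) is feasible, giving 27.
(x_1,x_2)=(0,3) is feasible, giving 24.
No feasible integer point exceeds 32.

32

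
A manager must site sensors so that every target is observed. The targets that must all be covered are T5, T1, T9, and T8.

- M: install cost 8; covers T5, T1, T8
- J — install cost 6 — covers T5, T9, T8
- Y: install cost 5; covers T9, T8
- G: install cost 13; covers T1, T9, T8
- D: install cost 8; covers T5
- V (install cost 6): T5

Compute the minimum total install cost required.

13

The greedy cost-per-new-target heuristic would pick J and M for 14, but a cheaper cover exists.
Choose M and Y: together they cover T5, T1, T9, T8 — every target.
Total install cost: 8 + 5 = 13.
No cover costs less than 13.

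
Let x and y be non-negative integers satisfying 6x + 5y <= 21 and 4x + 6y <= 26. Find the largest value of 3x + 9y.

Relaxing integrality, the LP optimum is 37.80 at (x,y) = (0, 4.2), which is not an integer point.
(x,y)=(0,4): 6·0+5·4=20≤21, 4·0+6·4=24≤26, objective 36.
(x,y)=(1,3): 6·1+5·3=21≤21, 4·1+6·3=22≤26, objective 30.
(x,y)=(0,3): 6·0+5·3=15≤21, 4·0+6·3=18≤26, objective 27.
No feasible integer point exceeds 36.

36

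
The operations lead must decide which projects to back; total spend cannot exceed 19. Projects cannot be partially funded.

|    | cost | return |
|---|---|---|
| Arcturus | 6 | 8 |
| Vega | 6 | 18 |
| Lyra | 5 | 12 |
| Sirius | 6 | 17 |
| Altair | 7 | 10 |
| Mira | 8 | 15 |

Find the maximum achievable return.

47

Vega + Lyra + Sirius: cost 6 + 5 + 6 = 17 ≤ 19, return 18 + 12 + 17 = 47.
Vega + Lyra + Mira: cost 6 + 5 + 8 = 19 ≤ 19, return 18 + 12 + 15 = 45.
Vega + Sirius + Altair: cost 6 + 6 + 7 = 19 ≤ 19, return 18 + 17 + 10 = 45.
Best is Vega, Lyra, and Sirius with total return 47.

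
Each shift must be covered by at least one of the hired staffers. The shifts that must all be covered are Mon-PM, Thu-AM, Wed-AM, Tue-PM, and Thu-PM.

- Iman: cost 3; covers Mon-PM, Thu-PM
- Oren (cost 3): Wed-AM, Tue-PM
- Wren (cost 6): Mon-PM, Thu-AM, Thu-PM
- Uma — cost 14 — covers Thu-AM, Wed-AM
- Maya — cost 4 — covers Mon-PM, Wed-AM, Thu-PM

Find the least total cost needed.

This is an integer covering problem.
Choose Oren and Wren: together they cover Mon-PM, Thu-AM, Wed-AM, Tue-PM, Thu-PM — every shift.
Total cost: 3 + 6 = 9.

9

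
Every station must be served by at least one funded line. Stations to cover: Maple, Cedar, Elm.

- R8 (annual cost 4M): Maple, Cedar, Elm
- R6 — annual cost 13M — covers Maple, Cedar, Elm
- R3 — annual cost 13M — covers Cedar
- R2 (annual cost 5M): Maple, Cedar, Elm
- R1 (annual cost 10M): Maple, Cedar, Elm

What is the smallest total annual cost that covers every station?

4

R8 alone covers Maple, Cedar, Elm — every station.
Total annual cost: 4.
No cover costs less than 4.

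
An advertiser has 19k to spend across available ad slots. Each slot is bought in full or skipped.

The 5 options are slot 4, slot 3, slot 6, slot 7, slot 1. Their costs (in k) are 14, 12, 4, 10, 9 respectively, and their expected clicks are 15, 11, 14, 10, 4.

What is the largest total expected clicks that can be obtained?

29

This is a 0-1 knapsack instance.
Allowing fractional choices, the relaxed optimum would be about 30.0, but ad slots are indivisible.
slot 3 + slot 6: cost 12 + 4 = 16 ≤ 19, expected clicks 11 + 14 = 25.
slot 6 + slot 7: cost 4 + 10 = 14 ≤ 19, expected clicks 14 + 10 = 24.
slot 4 + slot 6: cost 14 + 4 = 18 ≤ 19, expected clicks 15 + 14 = 29.
Best is slot 4 and slot 6 with total expected clicks 29.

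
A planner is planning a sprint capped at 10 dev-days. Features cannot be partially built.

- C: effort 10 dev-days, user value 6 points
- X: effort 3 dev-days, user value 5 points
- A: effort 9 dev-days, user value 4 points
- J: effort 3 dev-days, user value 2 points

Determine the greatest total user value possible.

7

C: effort 10 ≤ 10, user value 6.
X: effort 3 ≤ 10, user value 5.
X + J: effort 3 + 3 = 6 ≤ 10, user value 5 + 2 = 7.
Best is X and J with total user value 7.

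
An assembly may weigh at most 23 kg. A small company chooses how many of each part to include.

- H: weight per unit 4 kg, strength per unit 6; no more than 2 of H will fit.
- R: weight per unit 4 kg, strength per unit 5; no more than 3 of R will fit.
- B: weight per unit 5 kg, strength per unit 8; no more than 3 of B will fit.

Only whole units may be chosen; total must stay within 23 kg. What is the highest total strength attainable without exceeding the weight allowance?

This is a bounded integer knapsack.
B has the best ratio (8/5); taking only B gives at most 3×8 = 24 (stopped by the supply cap of 3).
Mixing does better — 2×H and 3×B: weight 23 ≤ 23, strength 2·6 + 3·8 = 36.

36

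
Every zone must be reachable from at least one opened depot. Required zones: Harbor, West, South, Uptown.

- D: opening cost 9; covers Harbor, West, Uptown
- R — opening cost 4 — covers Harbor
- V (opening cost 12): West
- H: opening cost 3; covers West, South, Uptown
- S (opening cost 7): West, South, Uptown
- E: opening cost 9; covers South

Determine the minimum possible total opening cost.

7

Choose R and H: together they cover Harbor, West, South, Uptown — every zone.
Total opening cost: 4 + 3 = 7.
No cover costs less than 7.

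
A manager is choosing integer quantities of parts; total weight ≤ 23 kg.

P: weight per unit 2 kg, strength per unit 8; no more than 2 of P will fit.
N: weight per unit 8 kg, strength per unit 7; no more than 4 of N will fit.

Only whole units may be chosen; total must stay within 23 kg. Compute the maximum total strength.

2×P and 2×N: weight 20 ≤ 23, strength 2·8 + 2·7 = 30.
2×P and 1×N: weight 12 ≤ 23, strength 2·8 + 1·7 = 23.
Best is 30.

30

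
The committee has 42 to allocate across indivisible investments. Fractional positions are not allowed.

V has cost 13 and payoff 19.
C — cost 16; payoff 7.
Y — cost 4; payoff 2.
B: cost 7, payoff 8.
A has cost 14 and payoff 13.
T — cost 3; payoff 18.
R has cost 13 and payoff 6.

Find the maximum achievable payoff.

Allowing fractional choices, the relaxed optimum would be about 60.5, but investments are indivisible.
V + Y + B + T + R: cost 13 + 4 + 7 + 3 + 13 = 40 ≤ 42, payoff 19 + 2 + 8 + 18 + 6 = 53.
V + B + A + T: cost 13 + 7 + 14 + 3 = 37 ≤ 42, payoff 19 + 8 + 13 + 18 = 58.
V + Y + B + A + T: cost 13 + 4 + 7 + 14 + 3 = 41 ≤ 42, payoff 19 + 2 + 8 + 13 + 18 = 60.
Best is V, Y, B, A, and T with total payoff 60.

60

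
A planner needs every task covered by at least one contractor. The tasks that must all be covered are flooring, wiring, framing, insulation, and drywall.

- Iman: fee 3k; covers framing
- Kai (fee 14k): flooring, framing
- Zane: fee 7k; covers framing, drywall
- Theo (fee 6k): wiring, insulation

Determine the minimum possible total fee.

27

Choose Kai, Zane, and Theo: together they cover flooring, wiring, framing, insulation, drywall — every task.
Total fee: 14 + 7 + 6 = 27.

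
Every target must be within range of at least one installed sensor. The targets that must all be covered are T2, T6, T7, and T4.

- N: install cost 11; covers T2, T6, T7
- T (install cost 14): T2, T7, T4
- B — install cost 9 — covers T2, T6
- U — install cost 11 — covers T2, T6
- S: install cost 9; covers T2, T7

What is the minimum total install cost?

Choose T and B: together they cover T2, T6, T7, T4 — every target.
Total install cost: 14 + 9 = 23.

23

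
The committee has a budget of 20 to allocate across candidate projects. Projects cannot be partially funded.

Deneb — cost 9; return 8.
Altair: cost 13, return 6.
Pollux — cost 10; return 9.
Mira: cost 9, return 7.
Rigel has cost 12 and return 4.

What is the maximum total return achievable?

Take Deneb and Pollux: cost 9 + 10 = 19 ≤ 20, return 8 + 9 = 17.
No other feasible combination does better.

17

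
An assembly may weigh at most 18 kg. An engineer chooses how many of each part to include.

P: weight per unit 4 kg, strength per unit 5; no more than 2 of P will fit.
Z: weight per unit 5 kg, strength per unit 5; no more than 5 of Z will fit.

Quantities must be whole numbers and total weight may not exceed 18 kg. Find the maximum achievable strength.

Take 2×P and 2×Z: weight 18 ≤ 18, strength 2·5 + 2·5 = 20.
P has the best ratio (5/4) and is taken to its limit of 2; remaining capacity is filled optimally with the others.

20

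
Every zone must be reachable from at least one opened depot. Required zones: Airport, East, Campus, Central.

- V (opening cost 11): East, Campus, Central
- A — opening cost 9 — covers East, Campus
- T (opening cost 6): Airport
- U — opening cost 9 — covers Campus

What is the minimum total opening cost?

17

Choose V and T: together they cover Airport, East, Campus, Central — every zone.
Total opening cost: 11 + 6 = 17.
No cover costs less than 17.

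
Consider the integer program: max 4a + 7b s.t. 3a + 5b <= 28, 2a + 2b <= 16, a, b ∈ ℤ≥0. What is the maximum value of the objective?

39

Relaxing integrality, the LP optimum is 39.20 at (a,b) = (0, 5.6), which is not an integer point.
(a,b)=(1,5) is feasible, giving 39.
(a,b)=(2,4) is feasible, giving 36.
(a,b)=(0,5) is feasible, giving 35.
(a,b)=(1,4) is feasible, giving 32.
No feasible integer point exceeds 39.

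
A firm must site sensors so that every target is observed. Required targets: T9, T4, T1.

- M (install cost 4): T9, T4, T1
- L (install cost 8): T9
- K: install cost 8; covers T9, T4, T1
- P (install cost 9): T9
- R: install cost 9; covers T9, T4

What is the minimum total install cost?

M alone covers T9, T4, T1 — every target.
Total install cost: 4.

4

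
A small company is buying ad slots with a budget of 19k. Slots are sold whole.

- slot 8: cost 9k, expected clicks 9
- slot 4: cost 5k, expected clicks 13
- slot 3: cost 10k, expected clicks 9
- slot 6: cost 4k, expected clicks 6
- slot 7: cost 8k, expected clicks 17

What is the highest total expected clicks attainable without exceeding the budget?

36

Take slot 4, slot 6, and slot 7: cost 5 + 4 + 8 = 17 ≤ 19, expected clicks 13 + 6 + 17 = 36.
No other feasible combination does better.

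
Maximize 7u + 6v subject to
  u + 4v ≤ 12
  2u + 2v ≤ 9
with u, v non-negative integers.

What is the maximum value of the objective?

28

(u,v)=(4,0): 1·4+4·0=4≤12, 2·4+2·0=8≤9, objective 28.
(u,v)=(3,1): 1·3+4·1=7≤12, 2·3+2·1=8≤9, objective 27.
(u,v)=(3,0): 1·3+4·0=3≤12, 2·3+2·0=6≤9, objective 21.
No feasible integer point exceeds 28.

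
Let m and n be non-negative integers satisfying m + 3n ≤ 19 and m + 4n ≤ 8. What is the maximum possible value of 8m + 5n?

(m,n)=(8,0): 1·8+3·0=8≤19, 1·8+4·0=8≤8, objective 64.
(m,n)=(7,0): 1·7+3·0=7≤19, 1·7+4·0=7≤8, objective 56.
Maximum is 64 at (m,n)=(8,0).

64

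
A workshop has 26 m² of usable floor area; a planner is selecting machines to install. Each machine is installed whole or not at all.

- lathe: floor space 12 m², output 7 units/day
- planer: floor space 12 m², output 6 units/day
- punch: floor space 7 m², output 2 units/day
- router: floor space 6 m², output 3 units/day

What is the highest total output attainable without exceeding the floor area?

Allowing fractional choices, the relaxed optimum would be about 14.0, but machines are indivisible.
lathe + punch + router: floor space 12 + 7 + 6 = 25 ≤ 26, output 7 + 2 + 3 = 12.
lathe + planer: floor space 12 + 12 = 24 ≤ 26, output 7 + 6 = 13.
planer + punch + router: floor space 12 + 7 + 6 = 25 ≤ 26, output 6 + 2 + 3 = 11.
Best is lathe and planer with total output 13.

13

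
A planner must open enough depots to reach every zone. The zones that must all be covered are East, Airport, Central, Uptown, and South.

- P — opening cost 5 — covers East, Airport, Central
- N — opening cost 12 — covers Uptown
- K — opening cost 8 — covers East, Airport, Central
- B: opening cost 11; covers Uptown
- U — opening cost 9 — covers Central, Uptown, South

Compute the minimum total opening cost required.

14

Choose P and U: together they cover East, Airport, Central, Uptown, South — every zone.
Total opening cost: 5 + 9 = 14.
No cover costs less than 14.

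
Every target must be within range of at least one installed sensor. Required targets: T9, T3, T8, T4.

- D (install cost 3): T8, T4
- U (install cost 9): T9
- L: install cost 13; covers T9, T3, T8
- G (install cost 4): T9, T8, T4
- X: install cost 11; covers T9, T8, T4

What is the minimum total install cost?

This is an integer covering problem.
The greedy cost-per-new-target heuristic would pick G and L for 17, but a cheaper cover exists.
Choose D and L: together they cover T9, T3, T8, T4 — every target.
Total install cost: 3 + 13 = 16.
No cover costs less than 16.

16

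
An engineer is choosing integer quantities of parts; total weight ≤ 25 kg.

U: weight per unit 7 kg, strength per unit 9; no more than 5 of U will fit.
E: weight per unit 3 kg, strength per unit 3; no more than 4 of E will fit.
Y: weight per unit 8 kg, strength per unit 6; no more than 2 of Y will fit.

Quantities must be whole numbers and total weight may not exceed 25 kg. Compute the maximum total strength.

30

3×U and 1×E: weight 24 ≤ 25, strength 3·9 + 1·3 = 30.
2×U, 1×E, and 1×Y: weight 25 ≤ 25, strength 2·9 + 1·3 + 1·6 = 27.
Best is 30.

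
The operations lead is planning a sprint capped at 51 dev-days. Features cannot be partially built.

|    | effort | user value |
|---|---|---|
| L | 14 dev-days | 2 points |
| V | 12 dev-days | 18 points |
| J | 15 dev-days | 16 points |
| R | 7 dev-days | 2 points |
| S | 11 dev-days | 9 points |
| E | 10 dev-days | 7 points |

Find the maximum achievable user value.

50

Take V, J, S, and E: effort 12 + 15 + 11 + 10 = 48 ≤ 51, user value 18 + 16 + 9 + 7 = 50.
No other feasible combination does better.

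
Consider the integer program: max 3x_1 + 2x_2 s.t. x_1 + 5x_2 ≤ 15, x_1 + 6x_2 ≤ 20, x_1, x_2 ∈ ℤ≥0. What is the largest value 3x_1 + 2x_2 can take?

45

(x_1,x_2)=(15,0): 1·15+5·0=15≤15, 1·15+6·0=15≤20, objective 45.
(x_1,x_2)=(14,0): 1·14+5·0=14≤15, 1·14+6·0=14≤20, objective 42.
No feasible integer point exceeds 45.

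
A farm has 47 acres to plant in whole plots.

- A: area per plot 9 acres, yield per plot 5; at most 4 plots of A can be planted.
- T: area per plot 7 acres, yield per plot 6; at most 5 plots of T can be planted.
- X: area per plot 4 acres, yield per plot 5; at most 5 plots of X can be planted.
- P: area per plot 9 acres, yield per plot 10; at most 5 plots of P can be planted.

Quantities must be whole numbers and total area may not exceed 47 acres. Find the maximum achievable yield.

55

Take 5×X and 3×P: area 47 ≤ 47, yield 5·5 + 3·10 = 55.
X has the best ratio (5/4) and is taken to its limit of 5; remaining capacity is filled optimally with the others.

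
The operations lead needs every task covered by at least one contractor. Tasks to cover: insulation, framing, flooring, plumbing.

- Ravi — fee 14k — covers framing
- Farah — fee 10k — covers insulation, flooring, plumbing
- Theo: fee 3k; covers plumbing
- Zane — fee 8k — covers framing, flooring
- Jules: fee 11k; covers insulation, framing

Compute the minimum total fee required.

18

Choose Farah and Zane: together they cover insulation, framing, flooring, plumbing — every task.
Total fee: 10 + 8 = 18.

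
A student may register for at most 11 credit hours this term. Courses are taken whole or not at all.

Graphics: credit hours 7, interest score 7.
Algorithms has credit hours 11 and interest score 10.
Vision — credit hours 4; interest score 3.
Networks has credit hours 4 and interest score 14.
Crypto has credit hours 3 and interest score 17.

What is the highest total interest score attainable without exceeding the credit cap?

Take Vision, Networks, and Crypto: credit hours 4 + 4 + 3 = 11 ≤ 11, interest score 3 + 14 + 17 = 34.
No other feasible combination does better.

34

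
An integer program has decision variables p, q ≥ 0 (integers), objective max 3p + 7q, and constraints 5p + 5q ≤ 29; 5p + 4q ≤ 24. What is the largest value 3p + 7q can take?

35

(p,q)=(0,5): 5·0+5·5=25≤29, 5·0+4·5=20≤24, objective 35.
(p,q)=(1,4): 5·1+5·4=25≤29, 5·1+4·4=21≤24, objective 31.
(p,q)=(0,4): 5·0+5·4=20≤29, 5·0+4·4=16≤24, objective 28.
Maximum is 35 at (p,q)=(0,5).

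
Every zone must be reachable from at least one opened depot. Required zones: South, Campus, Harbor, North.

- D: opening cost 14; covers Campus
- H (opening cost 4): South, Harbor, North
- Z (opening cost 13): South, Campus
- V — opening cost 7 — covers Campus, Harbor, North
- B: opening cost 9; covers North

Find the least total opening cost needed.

Choose H and V: together they cover South, Campus, Harbor, North — every zone.
Total opening cost: 4 + 7 = 11.

11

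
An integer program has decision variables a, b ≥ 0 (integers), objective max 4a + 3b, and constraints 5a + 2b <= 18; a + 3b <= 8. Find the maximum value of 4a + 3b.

15

(a,b)=(3,1): 5·3+2·1=17≤18, 1·3+3·1=6≤8, objective 15.
(a,b)=(2,2): 5·2+2·2=14≤18, 1·2+3·2=8≤8, objective 14.
(a,b)=(3,0): 5·3+2·0=15≤18, 1·3+3·0=3≤8, objective 12.
The best lattice point is (3,1), giving 15.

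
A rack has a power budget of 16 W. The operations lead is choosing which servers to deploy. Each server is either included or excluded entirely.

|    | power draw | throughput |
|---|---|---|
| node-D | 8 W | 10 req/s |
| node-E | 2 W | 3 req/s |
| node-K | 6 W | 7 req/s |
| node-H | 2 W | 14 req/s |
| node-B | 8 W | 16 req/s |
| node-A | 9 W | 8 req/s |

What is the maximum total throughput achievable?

This is a 0-1 knapsack instance.
Take node-K, node-H, and node-B: power draw 6 + 2 + 8 = 16 ≤ 16, throughput 7 + 14 + 16 = 37.
No other feasible combination does better.

37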